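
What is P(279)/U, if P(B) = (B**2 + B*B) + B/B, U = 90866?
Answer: 155683/90866 ≈ 1.7133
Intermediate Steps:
P(B) = 1 + 2*B**2 (P(B) = (B**2 + B**2) + 1 = 2*B**2 + 1 = 1 + 2*B**2)
P(279)/U = (1 + 2*279**2)/90866 = (1 + 2*77841)*(1/90866) = (1 + 155682)*(1/90866) = 155683*(1/90866) = 155683/90866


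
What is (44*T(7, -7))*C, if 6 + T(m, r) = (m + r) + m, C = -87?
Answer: -3828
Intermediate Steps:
T(m, r) = -6 + r + 2*m (T(m, r) = -6 + ((m + r) + m) = -6 + (r + 2*m) = -6 + r + 2*m)
(44*T(7, -7))*C = (44*(-6 - 7 + 2*7))*(-87) = (44*(-6 - 7 + 14))*(-87) = (44*1)*(-87) = 44*(-87) = -3828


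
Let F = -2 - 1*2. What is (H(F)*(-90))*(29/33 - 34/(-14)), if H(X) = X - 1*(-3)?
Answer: 22920/77 ≈ 297.66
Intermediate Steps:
F = -4 (F = -2 - 2 = -4)
H(X) = 3 + X (H(X) = X + 3 = 3 + X)
(H(F)*(-90))*(29/33 - 34/(-14)) = ((3 - 4)*(-90))*(29/33 - 34/(-14)) = (-1*(-90))*(29*(1/33) - 34*(-1/14)) = 90*(29/33 + 17/7) = 90*(764/231) = 22920/77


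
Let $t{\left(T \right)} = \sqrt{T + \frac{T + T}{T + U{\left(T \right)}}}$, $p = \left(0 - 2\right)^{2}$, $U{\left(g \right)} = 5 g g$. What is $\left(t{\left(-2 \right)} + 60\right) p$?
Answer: $240 + \frac{8 i \sqrt{5}}{3} \approx 240.0 + 5.9628 i$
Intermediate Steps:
$U{\left(g \right)} = 5 g^{2}$
$p = 4$ ($p = \left(-2\right)^{2} = 4$)
$t{\left(T \right)} = \sqrt{T + \frac{2 T}{T + 5 T^{2}}}$ ($t{\left(T \right)} = \sqrt{T + \frac{T + T}{T + 5 T^{2}}} = \sqrt{T + \frac{2 T}{T + 5 T^{2}}}$)
$\left(t{\left(-2 \right)} + 60\right) p = \left(\sqrt{\frac{2 - 2 + 5 \left(-2\right)^{2}}{1 + 5 \left(-2\right)}} + 60\right) 4 = \left(\sqrt{\frac{2 - 2 + 5 \cdot 4}{1 - 10}} + 60\right) 4 = \left(\sqrt{\frac{2 - 2 + 20}{-9}} + 60\right) 4 = \left(\sqrt{\left(- \frac{1}{9}\right) 20} + 60\right) 4 = \left(\sqrt{- \frac{20}{9}} + 60\right) 4 = \left(\frac{2 i \sqrt{5}}{3} + 60\right) 4 = \left(60 + \frac{2 i \sqrt{5}}{3}\right) 4 = 240 + \frac{8 i \sqrt{5}}{3}$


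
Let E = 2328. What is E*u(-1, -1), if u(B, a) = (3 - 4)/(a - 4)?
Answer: 2328/5 ≈ 465.60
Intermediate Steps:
u(B, a) = -1/(-4 + a)
E*u(-1, -1) = 2328*(-1/(-4 - 1)) = 2328*(-1/(-5)) = 2328*(-1*(-⅕)) = 2328*(⅕) = 2328/5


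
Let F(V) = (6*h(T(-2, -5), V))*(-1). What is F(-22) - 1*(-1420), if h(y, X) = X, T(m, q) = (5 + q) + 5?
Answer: 1552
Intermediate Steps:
T(m, q) = 10 + q
F(V) = -6*V (F(V) = (6*V)*(-1) = -6*V)
F(-22) - 1*(-1420) = -6*(-22) - 1*(-1420) = 132 + 1420 = 1552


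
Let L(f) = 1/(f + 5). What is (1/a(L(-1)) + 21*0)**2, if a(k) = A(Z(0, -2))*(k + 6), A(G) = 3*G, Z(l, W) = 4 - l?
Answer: 1/5625 ≈ 0.00017778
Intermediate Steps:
L(f) = 1/(5 + f)
a(k) = 72 + 12*k (a(k) = (3*(4 - 1*0))*(k + 6) = (3*(4 + 0))*(6 + k) = (3*4)*(6 + k) = 12*(6 + k) = 72 + 12*k)
(1/a(L(-1)) + 21*0)**2 = (1/(72 + 12/(5 - 1)) + 21*0)**2 = (1/(72 + 12/4) + 0)**2 = (1/(72 + 12*(1/4)) + 0)**2 = (1/(72 + 3) + 0)**2 = (1/75 + 0)**2 = (1/75)**2 = 1/5625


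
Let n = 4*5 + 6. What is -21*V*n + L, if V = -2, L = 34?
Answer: 1126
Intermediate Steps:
n = 26 (n = 20 + 6 = 26)
-21*V*n + L = -(-42)*26 + 34 = -21*(-52) + 34 = 1092 + 34 = 1126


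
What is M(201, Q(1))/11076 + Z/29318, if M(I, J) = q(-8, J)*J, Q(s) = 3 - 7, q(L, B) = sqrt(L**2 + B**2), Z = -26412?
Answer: -13206/14659 - 4*sqrt(5)/2769 ≈ -0.90411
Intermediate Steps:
q(L, B) = sqrt(B**2 + L**2)
Q(s) = -4
M(I, J) = J*sqrt(64 + J**2) (M(I, J) = sqrt(J**2 + (-8)**2)*J = sqrt(J**2 + 64)*J = sqrt(64 + J**2)*J = J*sqrt(64 + J**2))
M(201, Q(1))/11076 + Z/29318 = -4*sqrt(64 + (-4)**2)/11076 - 26412/29318 = -4*sqrt(64 + 16)*(1/11076) - 26412*1/29318 = -16*sqrt(5)*(1/11076) - 13206/14659 = -4*sqrt(5)/2769 - 13206/14659 = -13206/14659 - 4*sqrt(5)/2769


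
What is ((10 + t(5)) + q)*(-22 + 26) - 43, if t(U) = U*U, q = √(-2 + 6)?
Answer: 105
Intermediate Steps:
q = 2 (q = √4 = 2)
t(U) = U²
((10 + t(5)) + q)*(-22 + 26) - 43 = ((10 + 5²) + 2)*(-22 + 26) - 43 = ((10 + 25) + 2)*4 - 43 = (35 + 2)*4 - 43 = 37*4 - 43 = 148 - 43 = 105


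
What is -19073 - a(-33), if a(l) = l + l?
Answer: -19007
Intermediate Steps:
a(l) = 2*l
-19073 - a(-33) = -19073 - 2*(-33) = -19073 - 1*(-66) = -19073 + 66 = -19007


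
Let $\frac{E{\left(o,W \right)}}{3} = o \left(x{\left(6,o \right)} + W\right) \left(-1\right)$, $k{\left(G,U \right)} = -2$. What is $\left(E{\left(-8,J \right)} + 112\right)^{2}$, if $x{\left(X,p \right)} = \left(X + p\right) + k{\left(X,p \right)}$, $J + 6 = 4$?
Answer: $1024$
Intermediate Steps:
$J = -2$ ($J = -6 + 4 = -2$)
$x{\left(X,p \right)} = -2 + X + p$ ($x{\left(X,p \right)} = \left(X + p\right) - 2 = -2 + X + p$)
$E{\left(o,W \right)} = - 3 o \left(4 + W + o\right)$ ($E{\left(o,W \right)} = 3 o \left(\left(-2 + 6 + o\right) + W\right) \left(-1\right) = 3 o \left(\left(4 + o\right) + W\right) \left(-1\right) = 3 o \left(4 + W + o\right) \left(-1\right) = 3 \left(- o \left(4 + W + o\right)\right) = - 3 o \left(4 + W + o\right)$)
$\left(E{\left(-8,J \right)} + 112\right)^{2} = \left(\left(-3\right) \left(-8\right) \left(4 - 2 - 8\right) + 112\right)^{2} = \left(\left(-3\right) \left(-8\right) \left(-6\right) + 112\right)^{2} = \left(-144 + 112\right)^{2} = \left(-32\right)^{2} = 1024$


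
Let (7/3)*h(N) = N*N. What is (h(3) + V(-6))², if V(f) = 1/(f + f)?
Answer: 100489/7056 ≈ 14.242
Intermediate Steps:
V(f) = 1/(2*f)
h(N) = 3*N²/7 (h(N) = 3*(N*N)/7 = 3*N²/7)
(h(3) + V(-6))² = ((3/7)*3² + (½)/(-6))² = ((3/7)*9 + (½)*(-⅙))² = (27/7 - 1/12)² = (317/84)² = 100489/7056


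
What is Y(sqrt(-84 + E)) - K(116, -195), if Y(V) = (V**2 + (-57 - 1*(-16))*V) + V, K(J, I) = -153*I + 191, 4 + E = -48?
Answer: -30162 - 80*I*sqrt(34) ≈ -30162.0 - 466.48*I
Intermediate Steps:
E = -52 (E = -4 - 48 = -52)
K(J, I) = 191 - 153*I
Y(V) = V**2 - 40*V (Y(V) = (V**2 + (-57 + 16)*V) + V = (V**2 - 41*V) + V = V**2 - 40*V)
Y(sqrt(-84 + E)) - K(116, -195) = sqrt(-84 - 52)*(-40 + sqrt(-84 - 52)) - (191 - 153*(-195)) = sqrt(-136)*(-40 + sqrt(-136)) - (191 + 29835) = (2*I*sqrt(34))*(-40 + 2*I*sqrt(34)) - 1*30026 = 2*I*sqrt(34)*(-40 + 2*I*sqrt(34)) - 30026 = -30026 + 2*I*sqrt(34)*(-40 + 2*I*sqrt(34))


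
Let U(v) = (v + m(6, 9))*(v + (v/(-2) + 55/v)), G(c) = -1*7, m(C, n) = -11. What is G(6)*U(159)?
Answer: -13152538/159 ≈ -82720.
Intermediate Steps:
G(c) = -7
U(v) = (-11 + v)*(v/2 + 55/v) (U(v) = (v - 11)*(v + (v/(-2) + 55/v)) = (-11 + v)*(v + (v*(-1/2) + 55/v)) = (-11 + v)*(v + (-v/2 + 55/v)) = (-11 + v)*(v + (55/v - v/2)) = (-11 + v)*(v/2 + 55/v))
G(6)*U(159) = -7*(-1210 + 159*(110 + 159**2 - 11*159))/(2*159) = -7*(-1210 + 159*(110 + 25281 - 1749))/(2*159) = -7*(-1210 + 159*23642)/(2*159) = -7*(-1210 + 3759078)/(2*159) = -7*3757868/(2*159) = -7*1878934/159 = -13152538/159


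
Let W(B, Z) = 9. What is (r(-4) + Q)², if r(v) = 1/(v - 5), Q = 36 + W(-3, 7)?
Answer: 163216/81 ≈ 2015.0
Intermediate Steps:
Q = 45 (Q = 36 + 9 = 45)
r(v) = 1/(-5 + v)
(r(-4) + Q)² = (1/(-5 - 4) + 45)² = (1/(-9) + 45)² = (-⅑ + 45)² = (404/9)² = 163216/81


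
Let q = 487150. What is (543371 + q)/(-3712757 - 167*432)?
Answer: -1030521/3784901 ≈ -0.27227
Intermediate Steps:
(543371 + q)/(-3712757 - 167*432) = (543371 + 487150)/(-3712757 - 167*432) = 1030521/(-3712757 - 72144) = 1030521/(-3784901) = 1030521*(-1/3784901) = -1030521/3784901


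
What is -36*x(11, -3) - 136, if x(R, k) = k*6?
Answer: 512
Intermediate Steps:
x(R, k) = 6*k
-36*x(11, -3) - 136 = -216*(-3) - 136 = -36*(-18) - 136 = 648 - 136 = 512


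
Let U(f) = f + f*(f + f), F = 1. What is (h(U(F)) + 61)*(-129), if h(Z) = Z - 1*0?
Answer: -8256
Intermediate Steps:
U(f) = f + 2*f² (U(f) = f + f*(2*f) = f + 2*f²)
h(Z) = Z (h(Z) = Z + 0 = Z)
(h(U(F)) + 61)*(-129) = (1*(1 + 2*1) + 61)*(-129) = (1*(1 + 2) + 61)*(-129) = (1*3 + 61)*(-129) = (3 + 61)*(-129) = 64*(-129) = -8256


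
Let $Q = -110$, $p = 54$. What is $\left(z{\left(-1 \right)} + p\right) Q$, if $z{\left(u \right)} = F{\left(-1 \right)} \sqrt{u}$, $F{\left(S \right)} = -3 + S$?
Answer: $-5940 + 440 i \approx -5940.0 + 440.0 i$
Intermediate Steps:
$z{\left(u \right)} = - 4 \sqrt{u}$ ($z{\left(u \right)} = \left(-3 - 1\right) \sqrt{u} = - 4 \sqrt{u}$)
$\left(z{\left(-1 \right)} + p\right) Q = \left(- 4 \sqrt{-1} + 54\right) \left(-110\right) = \left(- 4 i + 54\right) \left(-110\right) = \left(54 - 4 i\right) \left(-110\right) = -5940 + 440 i$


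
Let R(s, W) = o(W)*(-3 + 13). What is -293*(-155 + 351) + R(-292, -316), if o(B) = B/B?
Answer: -57418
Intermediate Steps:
o(B) = 1
R(s, W) = 10 (R(s, W) = 1*(-3 + 13) = 1*10 = 10)
-293*(-155 + 351) + R(-292, -316) = -293*(-155 + 351) + 10 = -293*196 + 10 = -57428 + 10 = -57418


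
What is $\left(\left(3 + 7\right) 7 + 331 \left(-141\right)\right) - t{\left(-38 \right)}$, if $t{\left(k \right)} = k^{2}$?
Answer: $-48045$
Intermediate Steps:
$\left(\left(3 + 7\right) 7 + 331 \left(-141\right)\right) - t{\left(-38 \right)} = \left(\left(3 + 7\right) 7 + 331 \left(-141\right)\right) - \left(-38\right)^{2} = \left(10 \cdot 7 - 46671\right) - 1444 = \left(70 - 46671\right) - 1444 = -46601 - 1444 = -48045$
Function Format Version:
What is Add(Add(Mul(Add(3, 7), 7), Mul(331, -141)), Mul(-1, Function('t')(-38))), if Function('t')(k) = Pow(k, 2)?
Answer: -48045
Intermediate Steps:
Add(Add(Mul(Add(3, 7), 7), Mul(331, -141)), Mul(-1, Function('t')(-38))) = Add(Add(Mul(Add(3, 7), 7), Mul(331, -141)), Mul(-1, Pow(-38, 2))) = Add(Add(Mul(10, 7), -46671), Mul(-1, 1444)) = Add(Add(70, -46671), -1444) = Add(-46601, -1444) = -48045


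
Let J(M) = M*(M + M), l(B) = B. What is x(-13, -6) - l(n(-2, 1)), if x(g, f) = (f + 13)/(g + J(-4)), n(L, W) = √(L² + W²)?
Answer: 7/19 - √5 ≈ -1.8676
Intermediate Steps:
J(M) = 2*M² (J(M) = M*(2*M) = 2*M²)
x(g, f) = (13 + f)/(32 + g) (x(g, f) = (f + 13)/(g + 2*(-4)²) = (13 + f)/(g + 2*16) = (13 + f)/(g + 32) = (13 + f)/(32 + g))
x(-13, -6) - l(n(-2, 1)) = (13 - 6)/(32 - 13) - √((-2)² + 1²) = 7/19 - √(4 + 1) = (1/19)*7 - √5 = 7/19 - √5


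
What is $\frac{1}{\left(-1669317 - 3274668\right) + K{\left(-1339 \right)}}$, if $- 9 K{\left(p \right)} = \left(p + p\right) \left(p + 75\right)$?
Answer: $- \frac{9}{47880857} \approx -1.8797 \cdot 10^{-7}$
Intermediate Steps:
$K{\left(p \right)} = - \frac{2 p \left(75 + p\right)}{9}$ ($K{\left(p \right)} = - \frac{\left(p + p\right) \left(p + 75\right)}{9} = - \frac{2 p \left(75 + p\right)}{9}$)
$\frac{1}{\left(-1669317 - 3274668\right) + K{\left(-1339 \right)}} = \frac{1}{\left(-1669317 - 3274668\right) - - \frac{2678 \left(75 - 1339\right)}{9}} = \frac{1}{\left(-1669317 - 3274668\right) - \left(- \frac{2678}{9}\right) \left(-1264\right)} = \frac{1}{-4943985 - \frac{3384992}{9}} = \frac{1}{- \frac{47880857}{9}} = - \frac{9}{47880857}$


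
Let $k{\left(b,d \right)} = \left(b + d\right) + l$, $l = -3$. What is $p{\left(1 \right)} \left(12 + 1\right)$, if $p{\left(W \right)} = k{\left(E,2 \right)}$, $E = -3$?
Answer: $-52$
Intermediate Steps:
$k{\left(b,d \right)} = -3 + b + d$ ($k{\left(b,d \right)} = \left(b + d\right) - 3 = -3 + b + d$)
$p{\left(W \right)} = -4$ ($p{\left(W \right)} = -3 - 3 + 2 = -4$)
$p{\left(1 \right)} \left(12 + 1\right) = - 4 \left(12 + 1\right) = \left(-4\right) 13 = -52$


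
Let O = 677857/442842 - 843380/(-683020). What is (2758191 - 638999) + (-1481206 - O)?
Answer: 9648537623937307/15123497142 ≈ 6.3798e+5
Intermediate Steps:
O = 41823698705/15123497142 (O = 677857*(1/442842) - 843380*(-1/683020) = 677857/442842 + 42169/34151 = 41823698705/15123497142 ≈ 2.7655)
(2758191 - 638999) + (-1481206 - O) = (2758191 - 638999) + (-1481206 - 1*41823698705/15123497142) = 2119192 + (-1481206 - 41823698705/15123497142) = 2119192 - 22401056531411957/15123497142 = 9648537623937307/15123497142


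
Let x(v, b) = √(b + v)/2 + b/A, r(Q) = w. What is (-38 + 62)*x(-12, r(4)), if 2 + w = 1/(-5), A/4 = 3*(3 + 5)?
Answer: -11/20 + 12*I*√355/5 ≈ -0.55 + 45.219*I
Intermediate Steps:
A = 96 (A = 4*(3*(3 + 5)) = 4*(3*8) = 4*24 = 96)
w = -11/5 (w = -2 + 1/(-5) = -2 - ⅕ = -11/5 ≈ -2.2000)
r(Q) = -11/5
x(v, b) = √(b + v)/2 + b/96
(-38 + 62)*x(-12, r(4)) = (-38 + 62)*(√(-11/5 - 12)/2 + (1/96)*(-11/5)) = 24*(√(-71/5)/2 - 11/480) = 24*((I*√355/5)/2 - 11/480) = 24*(I*√355/10 - 11/480) = 24*(-11/480 + I*√355/10) = -11/20 + 12*I*√355/5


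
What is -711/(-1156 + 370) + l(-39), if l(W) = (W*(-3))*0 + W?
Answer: -9981/262 ≈ -38.095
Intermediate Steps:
l(W) = W (l(W) = -3*W*0 + W = 0 + W = W)
-711/(-1156 + 370) + l(-39) = -711/(-1156 + 370) - 39 = -711/(-786) - 39 = -711*(-1/786) - 39 = 237/262 - 39 = -9981/262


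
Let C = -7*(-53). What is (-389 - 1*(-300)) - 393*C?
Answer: -145892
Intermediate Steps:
C = 371
(-389 - 1*(-300)) - 393*C = (-389 - 1*(-300)) - 393*371 = (-389 + 300) - 145803 = -89 - 145803 = -145892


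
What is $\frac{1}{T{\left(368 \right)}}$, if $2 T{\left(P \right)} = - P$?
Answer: $- \frac{1}{184} \approx -0.0054348$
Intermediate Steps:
$T{\left(P \right)} = - \frac{P}{2}$ ($T{\left(P \right)} = \frac{\left(-1\right) P}{2} = - \frac{P}{2}$)
$\frac{1}{T{\left(368 \right)}} = \frac{1}{\left(- \frac{1}{2}\right) 368} = \frac{1}{-184} = - \frac{1}{184}$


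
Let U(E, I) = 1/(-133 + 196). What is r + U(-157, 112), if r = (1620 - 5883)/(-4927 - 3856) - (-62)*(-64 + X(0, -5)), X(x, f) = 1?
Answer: -2161025722/553329 ≈ -3905.5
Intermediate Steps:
U(E, I) = 1/63
r = -34302135/8783 (r = (1620 - 5883)/(-4927 - 3856) - (-62)*(-64 + 1) = -4263/(-8783) - (-62)*(-63) = -4263*(-1/8783) - 1*3906 = 4263/8783 - 3906 = -34302135/8783 ≈ -3905.5)
r + U(-157, 112) = -34302135/8783 + 1/63 = -2161025722/553329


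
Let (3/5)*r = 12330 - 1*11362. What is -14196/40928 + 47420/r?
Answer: 35960679/1238072 ≈ 29.046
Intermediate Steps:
r = 4840/3 (r = 5*(12330 - 1*11362)/3 = 5*(12330 - 11362)/3 = (5/3)*968 = 4840/3 ≈ 1613.3)
-14196/40928 + 47420/r = -14196/40928 + 47420/(4840/3) = -14196*1/40928 + 47420*(3/4840) = -3549/10232 + 7113/242 = 35960679/1238072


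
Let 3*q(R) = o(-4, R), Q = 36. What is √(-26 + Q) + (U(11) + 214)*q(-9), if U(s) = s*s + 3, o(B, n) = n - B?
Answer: -1690/3 + √10 ≈ -560.17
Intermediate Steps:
U(s) = 3 + s² (U(s) = s² + 3 = 3 + s²)
q(R) = 4/3 + R/3 (q(R) = (R - 1*(-4))/3 = (R + 4)/3 = (4 + R)/3 = 4/3 + R/3)
√(-26 + Q) + (U(11) + 214)*q(-9) = √(-26 + 36) + ((3 + 11²) + 214)*(4/3 + (⅓)*(-9)) = √10 + ((3 + 121) + 214)*(4/3 - 3) = √10 + (124 + 214)*(-5/3) = √10 + 338*(-5/3) = √10 - 1690/3 = -1690/3 + √10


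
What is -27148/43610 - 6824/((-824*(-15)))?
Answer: -7914299/6737745 ≈ -1.1746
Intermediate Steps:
-27148/43610 - 6824/((-824*(-15))) = -27148*1/43610 - 6824/12360 = -13574/21805 - 6824*1/12360 = -13574/21805 - 853/1545 = -7914299/6737745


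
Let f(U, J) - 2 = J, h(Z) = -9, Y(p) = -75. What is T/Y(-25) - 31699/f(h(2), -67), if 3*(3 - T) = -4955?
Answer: 1361923/2925 ≈ 465.61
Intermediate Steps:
T = 4964/3 (T = 3 - ⅓*(-4955) = 3 + 4955/3 = 4964/3 ≈ 1654.7)
f(U, J) = 2 + J
T/Y(-25) - 31699/f(h(2), -67) = (4964/3)/(-75) - 31699/(2 - 67) = (4964/3)*(-1/75) - 31699/(-65) = -4964/225 - 31699*(-1/65) = -4964/225 + 31699/65 = 1361923/2925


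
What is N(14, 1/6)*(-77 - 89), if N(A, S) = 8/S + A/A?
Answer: -8134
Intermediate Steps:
N(A, S) = 1 + 8/S (N(A, S) = 8/S + 1 = 1 + 8/S)
N(14, 1/6)*(-77 - 89) = ((8 + 1/6)/(1/6))*(-77 - 89) = ((8 + 1/6)/(1/6))*(-166) = (6*(49/6))*(-166) = 49*(-166) = -8134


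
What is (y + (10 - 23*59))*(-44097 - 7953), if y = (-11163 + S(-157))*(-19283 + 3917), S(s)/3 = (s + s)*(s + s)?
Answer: 227643230498850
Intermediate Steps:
S(s) = 12*s**2 (S(s) = 3*((s + s)*(s + s)) = 3*((2*s)*(2*s)) = 3*(4*s**2) = 12*s**2)
y = -4373547750 (y = (-11163 + 12*(-157)**2)*(-19283 + 3917) = (-11163 + 12*24649)*(-15366) = (-11163 + 295788)*(-15366) = 284625*(-15366) = -4373547750)
(y + (10 - 23*59))*(-44097 - 7953) = (-4373547750 + (10 - 23*59))*(-44097 - 7953) = (-4373547750 + (10 - 1357))*(-52050) = (-4373547750 - 1347)*(-52050) = -4373549097*(-52050) = 227643230498850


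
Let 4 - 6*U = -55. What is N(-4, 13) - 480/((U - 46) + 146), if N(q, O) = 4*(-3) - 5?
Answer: -14083/659 ≈ -21.370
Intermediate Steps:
N(q, O) = -17 (N(q, O) = -12 - 5 = -17)
U = 59/6 (U = ⅔ - ⅙*(-55) = ⅔ + 55/6 = 59/6 ≈ 9.8333)
N(-4, 13) - 480/((U - 46) + 146) = -17 - 480/((59/6 - 46) + 146) = -17 - 480/(-217/6 + 146) = -17 - 480/(659/6) = -17 + (6/659)*(-480) = -17 - 2880/659 = -14083/659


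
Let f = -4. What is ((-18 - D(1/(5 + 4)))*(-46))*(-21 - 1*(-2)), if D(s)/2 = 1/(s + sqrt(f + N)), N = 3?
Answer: -652878/41 + 70794*I/41 ≈ -15924.0 + 1726.7*I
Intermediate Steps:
D(s) = 2/(I + s) (D(s) = 2/(s + sqrt(-4 + 3)) = 2/(s + sqrt(-1)) = 2/(s + I) = 2/(I + s))
((-18 - D(1/(5 + 4)))*(-46))*(-21 - 1*(-2)) = ((-18 - 2/(I + 1/(5 + 4)))*(-46))*(-21 - 1*(-2)) = ((-18 - 2/(I + 1/9))*(-46))*(-21 + 2) = ((-18 - 2/(I + 1/9))*(-46))*(-19) = ((-18 - 2/(1/9 + I))*(-46))*(-19) = ((-18 - 2*81*(1/9 - I)/82)*(-46))*(-19) = ((-18 - 81*(1/9 - I)/41)*(-46))*(-19) = (828 + 3726*(1/9 - I)/41)*(-19) = -15732 - 70794*(1/9 - I)/41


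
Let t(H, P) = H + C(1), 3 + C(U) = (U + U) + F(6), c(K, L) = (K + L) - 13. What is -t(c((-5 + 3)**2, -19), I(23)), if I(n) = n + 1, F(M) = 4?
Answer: 25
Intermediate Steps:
c(K, L) = -13 + K + L
I(n) = 1 + n
C(U) = 1 + 2*U (C(U) = -3 + ((U + U) + 4) = -3 + (2*U + 4) = -3 + (4 + 2*U) = 1 + 2*U)
t(H, P) = 3 + H (t(H, P) = H + (1 + 2*1) = H + (1 + 2) = H + 3 = 3 + H)
-t(c((-5 + 3)**2, -19), I(23)) = -(3 + (-13 + (-5 + 3)**2 - 19)) = -(3 + (-13 + (-2)**2 - 19)) = -(3 + (-13 + 4 - 19)) = -(3 - 28) = -1*(-25) = 25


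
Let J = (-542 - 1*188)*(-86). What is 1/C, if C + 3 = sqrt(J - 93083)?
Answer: -1/10104 - I*sqrt(3367)/10104 ≈ -9.8971e-5 - 0.0057429*I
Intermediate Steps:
J = 62780 (J = (-542 - 188)*(-86) = -730*(-86) = 62780)
C = -3 + 3*I*sqrt(3367) (C = -3 + sqrt(62780 - 93083) = -3 + sqrt(-30303) = -3 + 3*I*sqrt(3367) ≈ -3.0 + 174.08*I)
1/C = 1/(-3 + 3*I*sqrt(3367))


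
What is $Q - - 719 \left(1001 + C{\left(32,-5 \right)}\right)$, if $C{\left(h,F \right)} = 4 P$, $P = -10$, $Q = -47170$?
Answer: $643789$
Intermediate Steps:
$C{\left(h,F \right)} = -40$ ($C{\left(h,F \right)} = 4 \left(-10\right) = -40$)
$Q - - 719 \left(1001 + C{\left(32,-5 \right)}\right) = -47170 - - 719 \left(1001 - 40\right) = -47170 - \left(-719\right) 961 = -47170 - -690959 = -47170 + 690959 = 643789$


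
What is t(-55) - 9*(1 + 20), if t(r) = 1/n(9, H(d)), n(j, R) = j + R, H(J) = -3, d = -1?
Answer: -1133/6 ≈ -188.83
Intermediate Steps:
n(j, R) = R + j
t(r) = 1/6 (t(r) = 1/(-3 + 9) = 1/6)
t(-55) - 9*(1 + 20) = 1/6 - 9*(1 + 20) = 1/6 - 9*21 = 1/6 - 189 = -1133/6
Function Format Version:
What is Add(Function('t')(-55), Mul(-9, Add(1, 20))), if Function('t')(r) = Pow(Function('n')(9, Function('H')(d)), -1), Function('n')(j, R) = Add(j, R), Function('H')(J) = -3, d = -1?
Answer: Rational(-1133, 6) ≈ -188.83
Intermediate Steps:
Function('n')(j, R) = Add(R, j)
Function('t')(r) = Rational(1, 6) (Function('t')(r) = Pow(Add(-3, 9), -1) = Pow(6, -1) = Rational(1, 6))
Add(Function('t')(-55), Mul(-9, Add(1, 20))) = Add(Rational(1, 6), Mul(-9, Add(1, 20))) = Add(Rational(1, 6), Mul(-9, 21)) = Add(Rational(1, 6), -189) = Rational(-1133, 6)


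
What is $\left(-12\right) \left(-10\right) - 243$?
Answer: $-123$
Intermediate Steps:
$\left(-12\right) \left(-10\right) - 243 = 120 - 243 = -123$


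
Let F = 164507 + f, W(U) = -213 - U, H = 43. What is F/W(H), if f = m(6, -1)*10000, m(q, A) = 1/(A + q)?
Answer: -166507/256 ≈ -650.42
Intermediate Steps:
f = 2000 (f = 10000/(-1 + 6) = 10000/5 = (1/5)*10000 = 2000)
F = 166507 (F = 164507 + 2000 = 166507)
F/W(H) = 166507/(-213 - 1*43) = 166507/(-213 - 43) = 166507/(-256) = 166507*(-1/256) = -166507/256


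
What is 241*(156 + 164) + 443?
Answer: 77563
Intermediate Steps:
241*(156 + 164) + 443 = 241*320 + 443 = 77120 + 443 = 77563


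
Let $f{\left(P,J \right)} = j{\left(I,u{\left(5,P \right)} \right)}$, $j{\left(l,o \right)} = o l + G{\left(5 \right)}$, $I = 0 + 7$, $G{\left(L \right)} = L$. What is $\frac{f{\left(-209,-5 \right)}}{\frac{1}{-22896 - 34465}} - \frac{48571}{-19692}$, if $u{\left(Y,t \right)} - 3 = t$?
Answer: $\frac{1623167439415}{19692} \approx 8.2428 \cdot 10^{7}$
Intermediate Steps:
$u{\left(Y,t \right)} = 3 + t$
$I = 7$
$j{\left(l,o \right)} = 5 + l o$ ($j{\left(l,o \right)} = o l + 5 = l o + 5 = 5 + l o$)
$f{\left(P,J \right)} = 26 + 7 P$ ($f{\left(P,J \right)} = 5 + 7 \left(3 + P\right) = 5 + \left(21 + 7 P\right) = 26 + 7 P$)
$\frac{f{\left(-209,-5 \right)}}{\frac{1}{-22896 - 34465}} - \frac{48571}{-19692} = \frac{26 + 7 \left(-209\right)}{\frac{1}{-22896 - 34465}} - \frac{48571}{-19692} = \frac{26 - 1463}{\frac{1}{-57361}} - - \frac{48571}{19692} = - \frac{1437}{- \frac{1}{57361}} + \frac{48571}{19692} = \left(-1437\right) \left(-57361\right) + \frac{48571}{19692} = 82427757 + \frac{48571}{19692} = \frac{1623167439415}{19692}$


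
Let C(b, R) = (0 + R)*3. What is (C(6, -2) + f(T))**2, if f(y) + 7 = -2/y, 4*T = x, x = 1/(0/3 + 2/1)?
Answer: 841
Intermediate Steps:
C(b, R) = 3*R (C(b, R) = R*3 = 3*R)
x = 1/2 (x = 1/(0*(1/3) + 2*1) = 1/(0 + 2) = 1/2 ≈ 0.50000)
T = 1/8 (T = (1/4)*(1/2) = 1/8 ≈ 0.12500)
f(y) = -7 - 2/y
(C(6, -2) + f(T))**2 = (3*(-2) + (-7 - 2/1/8))**2 = (-6 + (-7 - 2*8))**2 = (-6 + (-7 - 16))**2 = (-6 - 23)**2 = (-29)**2 = 841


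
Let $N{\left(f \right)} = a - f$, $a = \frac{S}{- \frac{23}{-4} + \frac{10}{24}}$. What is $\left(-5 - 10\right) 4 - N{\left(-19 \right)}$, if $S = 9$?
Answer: $- \frac{2977}{37} \approx -80.459$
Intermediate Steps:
$a = \frac{54}{37}$ ($a = \frac{9}{- \frac{23}{-4} + \frac{10}{24}} = \frac{9}{\left(-23\right) \left(- \frac{1}{4}\right) + 10 \cdot \frac{1}{24}} = \frac{9}{\frac{23}{4} + \frac{5}{12}} = \frac{9}{\frac{37}{6}} = 9 \cdot \frac{6}{37} = \frac{54}{37} \approx 1.4595$)
$N{\left(f \right)} = \frac{54}{37} - f$
$\left(-5 - 10\right) 4 - N{\left(-19 \right)} = \left(-5 - 10\right) 4 - \left(\frac{54}{37} - -19\right) = \left(-15\right) 4 - \left(\frac{54}{37} + 19\right) = -60 - \frac{757}{37} = - \frac{2977}{37}$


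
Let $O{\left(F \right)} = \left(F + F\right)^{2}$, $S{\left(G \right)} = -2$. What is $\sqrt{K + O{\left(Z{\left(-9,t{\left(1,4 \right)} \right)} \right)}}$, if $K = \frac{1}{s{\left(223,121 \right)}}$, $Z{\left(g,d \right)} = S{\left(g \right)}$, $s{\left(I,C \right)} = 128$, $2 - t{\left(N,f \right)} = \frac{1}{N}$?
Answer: $\frac{\sqrt{4098}}{16} \approx 4.001$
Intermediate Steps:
$t{\left(N,f \right)} = 2 - \frac{1}{N}$
$Z{\left(g,d \right)} = -2$
$O{\left(F \right)} = 4 F^{2}$ ($O{\left(F \right)} = \left(2 F\right)^{2} = 4 F^{2}$)
$K = \frac{1}{128} \approx 0.0078125$
$\sqrt{K + O{\left(Z{\left(-9,t{\left(1,4 \right)} \right)} \right)}} = \sqrt{\frac{1}{128} + 4 \left(-2\right)^{2}} = \sqrt{\frac{1}{128} + 4 \cdot 4} = \sqrt{\frac{1}{128} + 16} = \sqrt{\frac{2049}{128}} = \frac{\sqrt{4098}}{16}$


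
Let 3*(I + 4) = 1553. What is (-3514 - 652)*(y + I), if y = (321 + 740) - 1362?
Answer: -2657908/3 ≈ -8.8597e+5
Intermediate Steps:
y = -301 (y = 1061 - 1362 = -301)
I = 1541/3 (I = -4 + (1/3)*1553 = -4 + 1553/3 = 1541/3 ≈ 513.67)
(-3514 - 652)*(y + I) = (-3514 - 652)*(-301 + 1541/3) = -4166*638/3 = -2657908/3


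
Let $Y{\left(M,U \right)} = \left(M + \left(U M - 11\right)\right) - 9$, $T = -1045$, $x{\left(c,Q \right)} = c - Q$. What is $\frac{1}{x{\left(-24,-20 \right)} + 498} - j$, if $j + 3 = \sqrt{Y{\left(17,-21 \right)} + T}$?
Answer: $\frac{1483}{494} - i \sqrt{1405} \approx 3.002 - 37.483 i$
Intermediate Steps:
$Y{\left(M,U \right)} = -20 + M + M U$ ($Y{\left(M,U \right)} = \left(M + \left(M U - 11\right)\right) - 9 = \left(M + \left(-11 + M U\right)\right) - 9 = \left(-11 + M + M U\right) - 9 = -20 + M + M U$)
$j = -3 + i \sqrt{1405}$ ($j = -3 + \sqrt{\left(-20 + 17 + 17 \left(-21\right)\right) - 1045} = -3 + \sqrt{\left(-20 + 17 - 357\right) - 1045} = -3 + \sqrt{-360 - 1045} = -3 + \sqrt{-1405} = -3 + i \sqrt{1405} \approx -3.0 + 37.483 i$)
$\frac{1}{x{\left(-24,-20 \right)} + 498} - j = \frac{1}{\left(-24 - -20\right) + 498} - \left(-3 + i \sqrt{1405}\right) = \frac{1}{\left(-24 + 20\right) + 498} + \left(3 - i \sqrt{1405}\right) = \frac{1}{-4 + 498} + \left(3 - i \sqrt{1405}\right) = \frac{1}{494} + \left(3 - i \sqrt{1405}\right) = \frac{1483}{494} - i \sqrt{1405}$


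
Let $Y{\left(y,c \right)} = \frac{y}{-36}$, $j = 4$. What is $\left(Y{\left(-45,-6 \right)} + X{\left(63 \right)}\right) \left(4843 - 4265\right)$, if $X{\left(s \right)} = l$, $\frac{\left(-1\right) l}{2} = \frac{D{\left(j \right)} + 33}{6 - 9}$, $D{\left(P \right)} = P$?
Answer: $\frac{89879}{6} \approx 14980.0$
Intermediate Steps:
$l = \frac{74}{3}$ ($l = - 2 \frac{4 + 33}{6 - 9} = - 2 \frac{37}{-3} = - 2 \cdot 37 \left(- \frac{1}{3}\right) = \left(-2\right) \left(- \frac{37}{3}\right) = \frac{74}{3} \approx 24.667$)
$Y{\left(y,c \right)} = - \frac{y}{36}$ ($Y{\left(y,c \right)} = y \left(- \frac{1}{36}\right) = - \frac{y}{36}$)
$X{\left(s \right)} = \frac{74}{3}$
$\left(Y{\left(-45,-6 \right)} + X{\left(63 \right)}\right) \left(4843 - 4265\right) = \left(\left(- \frac{1}{36}\right) \left(-45\right) + \frac{74}{3}\right) \left(4843 - 4265\right) = \left(\frac{5}{4} + \frac{74}{3}\right) 578 = \frac{311}{12} \cdot 578 = \frac{89879}{6}$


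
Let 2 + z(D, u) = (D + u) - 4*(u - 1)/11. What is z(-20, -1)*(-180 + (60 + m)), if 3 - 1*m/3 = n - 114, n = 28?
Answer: -36015/11 ≈ -3274.1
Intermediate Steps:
m = 267 (m = 9 - 3*(28 - 114) = 9 - 3*(-86) = 9 + 258 = 267)
z(D, u) = -18/11 + D + 7*u/11 (z(D, u) = -2 + ((D + u) - 4*(u - 1)/11) = -2 + ((D + u) - 4*(-1 + u)*(1/11)) = -2 + ((D + u) + (4 - 4*u)*(1/11)) = -2 + ((D + u) + (4/11 - 4*u/11)) = -2 + (4/11 + D + 7*u/11) = -18/11 + D + 7*u/11)
z(-20, -1)*(-180 + (60 + m)) = (-18/11 - 20 + (7/11)*(-1))*(-180 + (60 + 267)) = (-18/11 - 20 - 7/11)*(-180 + 327) = -245/11*147 = -36015/11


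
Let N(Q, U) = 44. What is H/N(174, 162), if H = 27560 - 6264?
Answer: 484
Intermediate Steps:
H = 21296
H/N(174, 162) = 21296/44 = 21296*(1/44) = 484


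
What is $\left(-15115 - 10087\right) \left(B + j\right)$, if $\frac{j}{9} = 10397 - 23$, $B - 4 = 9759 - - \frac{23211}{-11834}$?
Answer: $- \frac{15378328130375}{5917} \approx -2.599 \cdot 10^{9}$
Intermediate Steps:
$B = \frac{115512131}{11834}$ ($B = 4 + \left(9759 - - \frac{23211}{-11834}\right) = 4 + \left(9759 - \left(-23211\right) \left(- \frac{1}{11834}\right)\right) = 4 + \left(9759 - \frac{23211}{11834}\right) = 4 + \frac{115464795}{11834} = \frac{115512131}{11834} \approx 9761.0$)
$j = 93366$ ($j = 9 \left(10397 - 23\right) = 9 \cdot 10374 = 93366$)
$\left(-15115 - 10087\right) \left(B + j\right) = \left(-15115 - 10087\right) \left(\frac{115512131}{11834} + 93366\right) = \left(-25202\right) \frac{1220405375}{11834} = - \frac{15378328130375}{5917}$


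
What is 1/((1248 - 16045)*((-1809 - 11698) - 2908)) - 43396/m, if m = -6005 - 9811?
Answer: 2635143502949/960397953270 ≈ 2.7438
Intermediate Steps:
m = -15816
1/((1248 - 16045)*((-1809 - 11698) - 2908)) - 43396/m = 1/((1248 - 16045)*((-1809 - 11698) - 2908)) - 43396/(-15816) = 1/((-14797)*(-13507 - 2908)) - 43396*(-1/15816) = -1/14797/(-16415) + 10849/3954 = -1/14797*(-1/16415) + 10849/3954 = 1/242892755 + 10849/3954 = 2635143502949/960397953270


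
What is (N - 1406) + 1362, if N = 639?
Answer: 595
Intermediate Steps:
(N - 1406) + 1362 = (639 - 1406) + 1362 = -767 + 1362 = 595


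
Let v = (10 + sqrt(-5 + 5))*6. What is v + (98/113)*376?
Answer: 43628/113 ≈ 386.09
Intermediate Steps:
v = 60 (v = (10 + sqrt(0))*6 = (10 + 0)*6 = 10*6 = 60)
v + (98/113)*376 = 60 + (98/113)*376 = 60 + 36848/113 = 43628/113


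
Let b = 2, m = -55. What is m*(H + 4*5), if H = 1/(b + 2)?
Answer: -4455/4 ≈ -1113.8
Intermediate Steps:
H = ¼ (H = 1/(2 + 2) = 1/4 = ¼ ≈ 0.25000)
m*(H + 4*5) = -55*(¼ + 4*5) = -55*(¼ + 20) = -55*81/4 = -4455/4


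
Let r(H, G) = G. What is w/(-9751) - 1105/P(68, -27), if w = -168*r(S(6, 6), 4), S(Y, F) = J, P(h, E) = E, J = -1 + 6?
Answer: 1541857/37611 ≈ 40.995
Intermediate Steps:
J = 5
S(Y, F) = 5
w = -672 (w = -168*4 = -672)
w/(-9751) - 1105/P(68, -27) = -672/(-9751) - 1105/(-27) = -672*(-1/9751) - 1105*(-1/27) = 96/1393 + 1105/27 = 1541857/37611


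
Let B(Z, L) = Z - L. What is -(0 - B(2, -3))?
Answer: 5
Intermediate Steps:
-(0 - B(2, -3)) = -(0 - (2 - 1*(-3))) = -(0 - (2 + 3)) = -(0 - 1*5) = -(0 - 5) = -1*(-5) = 5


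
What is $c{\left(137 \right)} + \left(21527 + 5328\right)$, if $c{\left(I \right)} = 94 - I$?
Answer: $26812$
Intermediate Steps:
$c{\left(137 \right)} + \left(21527 + 5328\right) = \left(94 - 137\right) + \left(21527 + 5328\right) = \left(94 - 137\right) + 26855 = -43 + 26855 = 26812$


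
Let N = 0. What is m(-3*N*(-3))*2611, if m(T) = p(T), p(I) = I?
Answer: 0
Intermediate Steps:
m(T) = T
m(-3*N*(-3))*2611 = (-3*0*(-3))*2611 = (0*(-3))*2611 = 0*2611 = 0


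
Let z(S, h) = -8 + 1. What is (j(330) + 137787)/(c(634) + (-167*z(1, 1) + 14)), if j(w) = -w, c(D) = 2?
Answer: 45819/395 ≈ 116.00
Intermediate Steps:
z(S, h) = -7
(j(330) + 137787)/(c(634) + (-167*z(1, 1) + 14)) = (-1*330 + 137787)/(2 + (-167*(-7) + 14)) = (-330 + 137787)/(2 + (1169 + 14)) = 137457/(2 + 1183) = 137457/1185 = 137457*(1/1185) = 45819/395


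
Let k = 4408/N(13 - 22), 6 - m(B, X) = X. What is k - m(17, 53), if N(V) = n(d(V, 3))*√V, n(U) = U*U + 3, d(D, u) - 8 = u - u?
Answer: 47 - 4408*I/201 ≈ 47.0 - 21.93*I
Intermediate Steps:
m(B, X) = 6 - X
d(D, u) = 8 (d(D, u) = 8 + (u - u) = 8 + 0 = 8)
n(U) = 3 + U² (n(U) = U² + 3 = 3 + U²)
N(V) = 67*√V (N(V) = (3 + 8²)*√V = (3 + 64)*√V = 67*√V)
k = -4408*I/201 (k = 4408/((67*√(13 - 22))) = 4408/((67*√(-9))) = 4408/((67*(3*I))) = 4408/((201*I)) = 4408*(-I/201) = -4408*I/201 ≈ -21.93*I)
k - m(17, 53) = -4408*I/201 - (6 - 1*53) = -4408*I/201 - (6 - 53) = -4408*I/201 - 1*(-47) = -4408*I/201 + 47 = 47 - 4408*I/201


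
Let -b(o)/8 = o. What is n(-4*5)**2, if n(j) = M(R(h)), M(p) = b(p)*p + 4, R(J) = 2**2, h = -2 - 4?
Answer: 15376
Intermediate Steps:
h = -6
b(o) = -8*o
R(J) = 4
M(p) = 4 - 8*p**2 (M(p) = (-8*p)*p + 4 = -8*p**2 + 4 = 4 - 8*p**2)
n(j) = -124 (n(j) = 4 - 8*4**2 = 4 - 8*16 = 4 - 128 = -124)
n(-4*5)**2 = (-124)**2 = 15376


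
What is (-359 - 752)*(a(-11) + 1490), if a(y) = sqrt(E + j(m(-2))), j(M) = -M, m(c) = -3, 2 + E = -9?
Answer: -1655390 - 2222*I*sqrt(2) ≈ -1.6554e+6 - 3142.4*I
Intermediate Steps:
E = -11 (E = -2 - 9 = -11)
a(y) = 2*I*sqrt(2) (a(y) = sqrt(-11 - 1*(-3)) = sqrt(-11 + 3) = sqrt(-8) = 2*I*sqrt(2))
(-359 - 752)*(a(-11) + 1490) = (-359 - 752)*(2*I*sqrt(2) + 1490) = -1111*(1490 + 2*I*sqrt(2)) = -1655390 - 2222*I*sqrt(2)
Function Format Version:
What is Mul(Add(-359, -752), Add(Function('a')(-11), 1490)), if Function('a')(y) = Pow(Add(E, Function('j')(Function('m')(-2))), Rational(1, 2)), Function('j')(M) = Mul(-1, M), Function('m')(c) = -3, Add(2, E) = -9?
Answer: Add(-1655390, Mul(-2222, I, Pow(2, Rational(1, 2)))) ≈ Add(-1.6554e+6, Mul(-3142.4, I))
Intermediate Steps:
E = -11 (E = Add(-2, -9) = -11)
Function('a')(y) = Mul(2, I, Pow(2, Rational(1, 2))) (Function('a')(y) = Pow(Add(-11, Mul(-1, -3)), Rational(1, 2)) = Pow(Add(-11, 3), Rational(1, 2)) = Pow(-8, Rational(1, 2)) = Mul(2, I, Pow(2, Rational(1, 2))))
Mul(Add(-359, -752), Add(Function('a')(-11), 1490)) = Mul(Add(-359, -752), Add(Mul(2, I, Pow(2, Rational(1, 2))), 1490)) = Mul(-1111, Add(1490, Mul(2, I, Pow(2, Rational(1, 2))))) = Add(-1655390, Mul(-2222, I, Pow(2, Rational(1, 2))))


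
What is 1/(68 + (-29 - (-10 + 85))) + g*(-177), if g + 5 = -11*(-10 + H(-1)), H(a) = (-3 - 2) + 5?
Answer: -669061/36 ≈ -18585.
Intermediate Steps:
H(a) = 0 (H(a) = -5 + 5 = 0)
g = 105 (g = -5 - 11*(-10 + 0) = -5 - 11*(-10) = -5 + 110 = 105)
1/(68 + (-29 - (-10 + 85))) + g*(-177) = 1/(68 + (-29 - (-10 + 85))) + 105*(-177) = 1/(68 + (-29 - 1*75)) - 18585 = 1/(68 + (-29 - 75)) - 18585 = 1/(68 - 104) - 18585 = 1/(-36) - 18585 = -1/36 - 18585 = -669061/36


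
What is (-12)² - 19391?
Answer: -19247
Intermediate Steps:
(-12)² - 19391 = 144 - 19391 = -19247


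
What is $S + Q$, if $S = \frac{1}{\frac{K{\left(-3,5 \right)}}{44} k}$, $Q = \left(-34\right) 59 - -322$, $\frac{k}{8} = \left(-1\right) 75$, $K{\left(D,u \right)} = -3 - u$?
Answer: $- \frac{2020789}{1200} \approx -1684.0$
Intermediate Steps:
$k = -600$ ($k = 8 \left(\left(-1\right) 75\right) = 8 \left(-75\right) = -600$)
$Q = -1684$ ($Q = -2006 + 322 = -1684$)
$S = \frac{11}{1200}$ ($S = \frac{1}{\frac{-3 - 5}{44} \left(-600\right)} = \frac{1}{\left(-3 - 5\right) \frac{1}{44} \left(-600\right)} = \frac{1}{\left(-8\right) \frac{1}{44} \left(-600\right)} = \frac{1}{\left(- \frac{2}{11}\right) \left(-600\right)} = \frac{1}{\frac{1200}{11}} = \frac{11}{1200} \approx 0.0091667$)
$S + Q = \frac{11}{1200} - 1684 = - \frac{2020789}{1200}$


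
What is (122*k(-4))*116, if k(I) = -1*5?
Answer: -70760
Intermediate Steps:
k(I) = -5
(122*k(-4))*116 = (122*(-5))*116 = -610*116 = -70760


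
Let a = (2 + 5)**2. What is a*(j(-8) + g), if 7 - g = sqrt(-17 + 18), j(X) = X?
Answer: -98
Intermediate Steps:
a = 49 (a = 7**2 = 49)
g = 6 (g = 7 - sqrt(-17 + 18) = 7 - sqrt(1) = 7 - 1*1 = 7 - 1 = 6)
a*(j(-8) + g) = 49*(-8 + 6) = 49*(-2) = -98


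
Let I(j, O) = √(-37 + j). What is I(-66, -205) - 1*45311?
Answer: -45311 + I*√103 ≈ -45311.0 + 10.149*I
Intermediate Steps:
I(-66, -205) - 1*45311 = √(-37 - 66) - 1*45311 = √(-103) - 45311 = I*√103 - 45311 = -45311 + I*√103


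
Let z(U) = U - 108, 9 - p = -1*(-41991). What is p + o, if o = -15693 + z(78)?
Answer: -57705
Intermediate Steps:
p = -41982 (p = 9 - (-1)*(-41991) = 9 - 1*41991 = 9 - 41991 = -41982)
z(U) = -108 + U
o = -15723 (o = -15693 + (-108 + 78) = -15693 - 30 = -15723)
p + o = -41982 - 15723 = -57705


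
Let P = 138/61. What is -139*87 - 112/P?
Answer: -837833/69 ≈ -12143.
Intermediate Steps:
P = 138/61 (P = 138*(1/61) = 138/61 ≈ 2.2623)
-139*87 - 112/P = -139*87 - 112/138/61 = -12093 - 112*61/138 = -12093 - 3416/69 = -837833/69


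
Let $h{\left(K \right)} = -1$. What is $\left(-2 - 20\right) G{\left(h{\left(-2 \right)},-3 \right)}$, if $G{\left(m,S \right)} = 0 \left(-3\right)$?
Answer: $0$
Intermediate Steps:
$G{\left(m,S \right)} = 0$
$\left(-2 - 20\right) G{\left(h{\left(-2 \right)},-3 \right)} = \left(-2 - 20\right) 0 = \left(-22\right) 0 = 0$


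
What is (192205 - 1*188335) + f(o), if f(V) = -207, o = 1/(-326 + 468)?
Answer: 3663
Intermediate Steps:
o = 1/142 ≈ 0.0070423
(192205 - 1*188335) + f(o) = (192205 - 1*188335) - 207 = (192205 - 188335) - 207 = 3870 - 207 = 3663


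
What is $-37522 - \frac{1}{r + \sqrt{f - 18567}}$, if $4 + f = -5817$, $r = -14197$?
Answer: $- \frac{7563654615637}{201579197} + \frac{2 i \sqrt{6097}}{201579197} \approx -37522.0 + 7.7472 \cdot 10^{-7} i$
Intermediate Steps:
$f = -5821$ ($f = -4 - 5817 = -5821$)
$-37522 - \frac{1}{r + \sqrt{f - 18567}} = -37522 - \frac{1}{-14197 + \sqrt{-5821 - 18567}} = -37522 - \frac{1}{-14197 + \sqrt{-24388}} = -37522 - \frac{1}{-14197 + 2 i \sqrt{6097}}$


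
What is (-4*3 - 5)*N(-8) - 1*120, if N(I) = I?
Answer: 16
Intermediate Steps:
(-4*3 - 5)*N(-8) - 1*120 = (-4*3 - 5)*(-8) - 1*120 = (-12 - 5)*(-8) - 120 = -17*(-8) - 120 = 136 - 120 = 16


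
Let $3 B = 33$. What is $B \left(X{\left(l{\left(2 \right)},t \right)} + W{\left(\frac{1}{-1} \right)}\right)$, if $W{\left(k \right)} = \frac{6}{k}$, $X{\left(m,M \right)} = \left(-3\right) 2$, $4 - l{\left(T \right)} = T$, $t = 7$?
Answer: $-132$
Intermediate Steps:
$B = 11$ ($B = \frac{1}{3} \cdot 33 = 11$)
$l{\left(T \right)} = 4 - T$
$X{\left(m,M \right)} = -6$
$B \left(X{\left(l{\left(2 \right)},t \right)} + W{\left(\frac{1}{-1} \right)}\right) = 11 \left(-6 + \frac{6}{\frac{1}{-1}}\right) = 11 \left(-6 + \frac{6}{-1}\right) = 11 \left(-6 + 6 \left(-1\right)\right) = 11 \left(-6 - 6\right) = 11 \left(-12\right) = -132$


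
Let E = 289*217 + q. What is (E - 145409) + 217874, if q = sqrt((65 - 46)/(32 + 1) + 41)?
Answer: 135178 + 14*sqrt(231)/33 ≈ 1.3518e+5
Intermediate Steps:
q = 14*sqrt(231)/33 (q = sqrt(19/33 + 41) = sqrt(1372/33) = 14*sqrt(231)/33 ≈ 6.4479)
E = 62713 + 14*sqrt(231)/33 (E = 289*217 + 14*sqrt(231)/33 = 62713 + 14*sqrt(231)/33 ≈ 62719.)
(E - 145409) + 217874 = ((62713 + 14*sqrt(231)/33) - 145409) + 217874 = (-82696 + 14*sqrt(231)/33) + 217874 = 135178 + 14*sqrt(231)/33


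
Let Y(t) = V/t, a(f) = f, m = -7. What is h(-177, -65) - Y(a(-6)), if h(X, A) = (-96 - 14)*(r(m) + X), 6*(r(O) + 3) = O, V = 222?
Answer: 59896/3 ≈ 19965.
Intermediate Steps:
r(O) = -3 + O/6
Y(t) = 222/t
h(X, A) = 1375/3 - 110*X (h(X, A) = (-96 - 14)*((-3 + (⅙)*(-7)) + X) = -110*((-3 - 7/6) + X) = -110*(-25/6 + X) = 1375/3 - 110*X)
h(-177, -65) - Y(a(-6)) = (1375/3 - 110*(-177)) - 222/(-6) = (1375/3 + 19470) - 222*(-1)/6 = 59785/3 - 1*(-37) = 59785/3 + 37 = 59896/3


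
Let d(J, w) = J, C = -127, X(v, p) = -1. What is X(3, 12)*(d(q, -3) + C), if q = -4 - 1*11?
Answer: 142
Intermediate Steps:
q = -15 (q = -4 - 11 = -15)
X(3, 12)*(d(q, -3) + C) = -(-15 - 127) = -1*(-142) = 142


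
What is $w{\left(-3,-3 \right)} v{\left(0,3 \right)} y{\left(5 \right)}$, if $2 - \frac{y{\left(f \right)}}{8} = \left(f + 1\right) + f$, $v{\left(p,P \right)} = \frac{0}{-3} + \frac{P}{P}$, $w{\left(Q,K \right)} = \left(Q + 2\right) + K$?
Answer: $288$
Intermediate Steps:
$w{\left(Q,K \right)} = 2 + K + Q$ ($w{\left(Q,K \right)} = \left(2 + Q\right) + K = 2 + K + Q$)
$v{\left(p,P \right)} = 1$ ($v{\left(p,P \right)} = 0 \left(- \frac{1}{3}\right) + 1 = 0 + 1 = 1$)
$y{\left(f \right)} = 8 - 16 f$ ($y{\left(f \right)} = 16 - 8 \left(\left(f + 1\right) + f\right) = 16 - 8 \left(\left(1 + f\right) + f\right) = 16 - 8 \left(1 + 2 f\right) = 16 - \left(8 + 16 f\right) = 8 - 16 f$)
$w{\left(-3,-3 \right)} v{\left(0,3 \right)} y{\left(5 \right)} = \left(2 - 3 - 3\right) 1 \left(8 - 80\right) = \left(-4\right) 1 \left(8 - 80\right) = \left(-4\right) \left(-72\right) = 288$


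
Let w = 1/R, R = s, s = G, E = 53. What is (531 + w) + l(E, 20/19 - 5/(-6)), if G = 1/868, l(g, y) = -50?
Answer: 1349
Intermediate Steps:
G = 1/868 ≈ 0.0011521
s = 1/868 ≈ 0.0011521
R = 1/868 ≈ 0.0011521
w = 868 (w = 1/(1/868) = 868)
(531 + w) + l(E, 20/19 - 5/(-6)) = (531 + 868) - 50 = 1399 - 50 = 1349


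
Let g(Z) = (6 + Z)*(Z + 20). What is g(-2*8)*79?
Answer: -3160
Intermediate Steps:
g(Z) = (6 + Z)*(20 + Z)
g(-2*8)*79 = (120 + (-2*8)² + 26*(-2*8))*79 = (120 + (-16)² + 26*(-16))*79 = (120 + 256 - 416)*79 = -40*79 = -3160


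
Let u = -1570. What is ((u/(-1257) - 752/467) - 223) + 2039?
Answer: 1065814430/587019 ≈ 1815.6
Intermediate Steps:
((u/(-1257) - 752/467) - 223) + 2039 = ((-1570/(-1257) - 752/467) - 223) + 2039 = ((-1570*(-1/1257) - 752*1/467) - 223) + 2039 = ((1570/1257 - 752/467) - 223) + 2039 = (-212074/587019 - 223) + 2039 = -131117311/587019 + 2039 = 1065814430/587019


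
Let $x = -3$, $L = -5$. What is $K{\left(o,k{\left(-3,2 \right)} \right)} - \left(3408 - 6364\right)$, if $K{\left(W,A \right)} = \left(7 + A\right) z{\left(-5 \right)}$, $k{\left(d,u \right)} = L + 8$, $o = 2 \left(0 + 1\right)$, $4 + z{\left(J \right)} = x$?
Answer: $2886$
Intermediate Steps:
$z{\left(J \right)} = -7$ ($z{\left(J \right)} = -4 - 3 = -7$)
$o = 2$ ($o = 2 \cdot 1 = 2$)
$k{\left(d,u \right)} = 3$ ($k{\left(d,u \right)} = -5 + 8 = 3$)
$K{\left(W,A \right)} = -49 - 7 A$ ($K{\left(W,A \right)} = \left(7 + A\right) \left(-7\right) = -49 - 7 A$)
$K{\left(o,k{\left(-3,2 \right)} \right)} - \left(3408 - 6364\right) = \left(-49 - 21\right) - \left(3408 - 6364\right) = -70 - -2956 = -70 + 2956 = 2886$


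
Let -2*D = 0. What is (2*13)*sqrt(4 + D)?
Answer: 52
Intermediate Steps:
D = 0 (D = -1/2*0 = 0)
(2*13)*sqrt(4 + D) = (2*13)*sqrt(4 + 0) = 26*sqrt(4) = 26*2 = 52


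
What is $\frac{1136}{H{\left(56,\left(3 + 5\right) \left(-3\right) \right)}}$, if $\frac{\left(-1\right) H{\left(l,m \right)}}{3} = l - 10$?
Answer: $- \frac{568}{69} \approx -8.2319$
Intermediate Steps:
$H{\left(l,m \right)} = 30 - 3 l$ ($H{\left(l,m \right)} = - 3 \left(l - 10\right) = - 3 \left(-10 + l\right) = 30 - 3 l$)
$\frac{1136}{H{\left(56,\left(3 + 5\right) \left(-3\right) \right)}} = \frac{1136}{30 - 168} = \frac{1136}{-138} = 1136 \left(- \frac{1}{138}\right) = - \frac{568}{69}$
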